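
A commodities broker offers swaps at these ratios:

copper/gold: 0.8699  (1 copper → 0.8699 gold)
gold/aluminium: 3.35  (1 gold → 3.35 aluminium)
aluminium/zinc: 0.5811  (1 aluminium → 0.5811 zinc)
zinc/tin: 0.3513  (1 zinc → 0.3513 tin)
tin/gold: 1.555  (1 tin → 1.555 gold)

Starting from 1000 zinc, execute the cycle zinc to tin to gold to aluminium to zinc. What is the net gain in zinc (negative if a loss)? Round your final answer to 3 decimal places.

1000 zinc × 0.3513 = 351.3 tin
351.3 tin × 1.555 = 546.2715 gold
546.2715 gold × 3.35 = 1830.009525 aluminium
1830.009525 aluminium × 0.5811 = 1063.4185349775 zinc
Net change: 1063.4185349775 − 1000 = 63.4185349775 zinc

63.419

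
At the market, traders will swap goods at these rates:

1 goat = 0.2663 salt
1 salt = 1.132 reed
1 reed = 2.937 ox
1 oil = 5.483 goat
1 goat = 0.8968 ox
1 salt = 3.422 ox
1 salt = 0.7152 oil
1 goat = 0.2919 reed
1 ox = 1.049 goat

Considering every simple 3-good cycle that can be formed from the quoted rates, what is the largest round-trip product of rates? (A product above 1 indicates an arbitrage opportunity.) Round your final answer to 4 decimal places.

oil→goat→salt→oil: 5.483 × 0.2663 × 0.7152 = 1.04428
salt→ox→goat→salt: 3.422 × 1.049 × 0.2663 = 0.95593
ox→goat→reed→ox: 1.049 × 0.2919 × 2.937 = 0.89932
Maximum is oil→goat→salt→oil at 1.0443; arbitrage exists.

1.0443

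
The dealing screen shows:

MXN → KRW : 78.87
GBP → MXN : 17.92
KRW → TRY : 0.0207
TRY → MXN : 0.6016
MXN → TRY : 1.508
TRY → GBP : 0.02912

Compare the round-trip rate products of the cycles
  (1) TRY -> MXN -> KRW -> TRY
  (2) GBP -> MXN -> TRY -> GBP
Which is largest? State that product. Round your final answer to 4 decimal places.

0.9822

(1) 0.6016 × 78.87 × 0.0207 = 0.98218
(2) 17.92 × 1.508 × 0.02912 = 0.78692
Highest is cycle (1) at 0.9822 (≤1, no arbitrage).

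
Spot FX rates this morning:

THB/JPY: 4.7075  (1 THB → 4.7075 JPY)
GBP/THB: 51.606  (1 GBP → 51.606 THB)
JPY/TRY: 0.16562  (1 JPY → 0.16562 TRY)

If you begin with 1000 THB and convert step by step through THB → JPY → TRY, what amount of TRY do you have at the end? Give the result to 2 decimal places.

1000 THB × 4.7075 = 4707.5 JPY
4707.5 JPY × 0.16562 = 779.65615 TRY

779.66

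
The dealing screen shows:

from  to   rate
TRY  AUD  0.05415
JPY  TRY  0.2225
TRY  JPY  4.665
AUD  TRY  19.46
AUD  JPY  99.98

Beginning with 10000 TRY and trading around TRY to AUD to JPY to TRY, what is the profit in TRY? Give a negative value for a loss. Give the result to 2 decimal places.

2045.97

10000 TRY × 0.05415 = 541.5 AUD
541.5 AUD × 99.98 = 54139.17 JPY
54139.17 JPY × 0.2225 = 12045.965325 TRY
Net change: 12045.965325 − 10000 = 2045.965325 TRY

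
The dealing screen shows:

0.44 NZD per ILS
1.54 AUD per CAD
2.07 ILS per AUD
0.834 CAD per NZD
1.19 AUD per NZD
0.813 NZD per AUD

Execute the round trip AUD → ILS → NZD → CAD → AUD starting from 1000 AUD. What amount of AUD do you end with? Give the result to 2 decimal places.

1169.80

1000 AUD × 2.07 = 2070 ILS
2070 ILS × 0.44 = 910.8 NZD
910.8 NZD × 0.834 = 759.6072 CAD
759.6072 CAD × 1.54 = 1169.795088 AUD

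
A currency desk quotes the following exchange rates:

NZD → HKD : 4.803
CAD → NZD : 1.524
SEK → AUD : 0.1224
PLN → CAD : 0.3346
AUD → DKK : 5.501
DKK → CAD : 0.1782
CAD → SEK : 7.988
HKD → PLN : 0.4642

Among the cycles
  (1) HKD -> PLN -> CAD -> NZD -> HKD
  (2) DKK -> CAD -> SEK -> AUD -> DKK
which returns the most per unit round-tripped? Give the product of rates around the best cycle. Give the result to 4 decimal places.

1.1369

(1) 0.4642 × 0.3346 × 1.524 × 4.803 = 1.13692
(2) 0.1782 × 7.988 × 0.1224 × 5.501 = 0.95845
Highest is cycle (1) at 1.1369 (>1, arbitrage).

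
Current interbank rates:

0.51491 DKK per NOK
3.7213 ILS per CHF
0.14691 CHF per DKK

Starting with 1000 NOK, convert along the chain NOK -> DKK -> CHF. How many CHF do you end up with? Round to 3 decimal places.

1000 NOK × 0.51491 = 514.91 DKK
514.91 DKK × 0.14691 = 75.6454281 CHF

75.645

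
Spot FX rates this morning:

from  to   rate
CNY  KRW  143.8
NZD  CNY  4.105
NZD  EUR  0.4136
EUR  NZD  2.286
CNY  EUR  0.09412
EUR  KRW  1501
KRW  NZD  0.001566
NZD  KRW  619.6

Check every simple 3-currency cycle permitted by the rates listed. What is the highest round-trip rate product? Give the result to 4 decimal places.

0.9722

KRW→NZD→EUR→KRW: 0.001566 × 0.4136 × 1501 = 0.97219
KRW→NZD→CNY→KRW: 0.001566 × 4.105 × 143.8 = 0.92441
EUR→NZD→CNY→EUR: 2.286 × 4.105 × 0.09412 = 0.88322
Maximum is KRW→NZD→EUR→KRW at 0.9722; no arbitrage — every cycle loses value.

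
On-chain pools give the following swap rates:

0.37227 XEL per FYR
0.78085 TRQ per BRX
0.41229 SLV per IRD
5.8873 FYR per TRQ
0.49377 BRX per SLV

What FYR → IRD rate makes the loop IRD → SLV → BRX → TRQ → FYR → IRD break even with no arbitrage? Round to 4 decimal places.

1.0685

Known legs of the cycle: 0.41229 × 0.49377 × 0.78085 × 5.8873 = 0.9358608561037322265
For no arbitrage the full-cycle product must be 1, so the missing rate is 1 / 0.9358608561037322265 ≈ 1.068535.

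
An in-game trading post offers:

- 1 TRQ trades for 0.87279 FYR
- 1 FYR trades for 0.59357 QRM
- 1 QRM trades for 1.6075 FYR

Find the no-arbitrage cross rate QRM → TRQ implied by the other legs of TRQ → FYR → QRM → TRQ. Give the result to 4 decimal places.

Known legs of the cycle: 0.87279 × 0.59357 = 0.5180619603
For no arbitrage the full-cycle product must be 1, so the missing rate is 1 / 0.5180619603 ≈ 1.930271.

1.9303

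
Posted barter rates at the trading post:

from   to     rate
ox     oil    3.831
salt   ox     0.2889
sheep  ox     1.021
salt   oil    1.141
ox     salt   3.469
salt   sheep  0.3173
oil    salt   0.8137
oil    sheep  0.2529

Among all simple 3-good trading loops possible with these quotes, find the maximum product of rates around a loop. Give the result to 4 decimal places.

1.1238

sheep→ox→salt→sheep: 1.021 × 3.469 × 0.3173 = 1.12383
oil→sheep→ox→oil: 0.2529 × 1.021 × 3.831 = 0.98921
oil→salt→ox→oil: 0.8137 × 0.2889 × 3.831 = 0.90058
Maximum is sheep→ox→salt→sheep at 1.1238; arbitrage exists.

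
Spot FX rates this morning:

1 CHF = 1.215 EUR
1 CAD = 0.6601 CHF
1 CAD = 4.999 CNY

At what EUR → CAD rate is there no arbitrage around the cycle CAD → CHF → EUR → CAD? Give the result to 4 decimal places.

Known legs of the cycle: 0.6601 × 1.215 = 0.8020215
For no arbitrage the full-cycle product must be 1, so the missing rate is 1 / 0.8020215 ≈ 1.246849.

1.2468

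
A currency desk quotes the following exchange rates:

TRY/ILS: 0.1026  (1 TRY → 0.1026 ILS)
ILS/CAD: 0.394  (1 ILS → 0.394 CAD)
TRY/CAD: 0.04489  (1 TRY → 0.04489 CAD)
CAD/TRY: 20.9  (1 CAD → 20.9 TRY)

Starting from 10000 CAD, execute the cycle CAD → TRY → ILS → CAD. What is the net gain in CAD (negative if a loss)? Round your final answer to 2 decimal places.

10000 CAD × 20.9 = 209000 TRY
209000 TRY × 0.1026 = 21443.4 ILS
21443.4 ILS × 0.394 = 8448.6996 CAD
Net change: 8448.6996 − 10000 = -1551.3004 CAD

-1551.30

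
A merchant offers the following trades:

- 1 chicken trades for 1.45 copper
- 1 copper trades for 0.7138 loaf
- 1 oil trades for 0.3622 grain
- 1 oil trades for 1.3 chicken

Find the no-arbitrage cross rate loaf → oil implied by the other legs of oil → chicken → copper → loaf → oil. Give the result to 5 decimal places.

0.74321

Known legs of the cycle: 1.3 × 1.45 × 0.7138 = 1.345513
For no arbitrage the full-cycle product must be 1, so the missing rate is 1 / 1.345513 ≈ 0.7432110.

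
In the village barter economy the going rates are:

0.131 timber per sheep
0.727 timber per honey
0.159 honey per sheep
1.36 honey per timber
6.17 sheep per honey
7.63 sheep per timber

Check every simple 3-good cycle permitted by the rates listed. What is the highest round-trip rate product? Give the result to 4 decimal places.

sheep→timber→honey→sheep: 0.131 × 1.36 × 6.17 = 1.09925
sheep→honey→timber→sheep: 0.159 × 0.727 × 7.63 = 0.88197
Maximum is sheep→timber→honey→sheep at 1.0992; arbitrage exists.

1.0992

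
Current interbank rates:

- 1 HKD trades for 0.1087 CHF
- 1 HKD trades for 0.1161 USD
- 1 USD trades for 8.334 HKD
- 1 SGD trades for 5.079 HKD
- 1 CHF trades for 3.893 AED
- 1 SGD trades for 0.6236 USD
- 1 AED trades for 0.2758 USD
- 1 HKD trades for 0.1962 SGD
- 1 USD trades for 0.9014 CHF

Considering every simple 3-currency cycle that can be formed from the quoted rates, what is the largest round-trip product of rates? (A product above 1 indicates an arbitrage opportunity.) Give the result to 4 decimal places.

HKD→SGD→USD→HKD: 0.1962 × 0.6236 × 8.334 = 1.01967
CHF→AED→USD→CHF: 3.893 × 0.2758 × 0.9014 = 0.96782
Maximum is HKD→SGD→USD→HKD at 1.0197; arbitrage exists.

1.0197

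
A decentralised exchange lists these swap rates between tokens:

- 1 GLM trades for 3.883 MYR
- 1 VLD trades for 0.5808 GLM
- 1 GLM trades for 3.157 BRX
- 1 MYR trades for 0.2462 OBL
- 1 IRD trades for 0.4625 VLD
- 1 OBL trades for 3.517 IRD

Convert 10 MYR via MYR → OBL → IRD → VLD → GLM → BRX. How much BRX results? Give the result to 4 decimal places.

10 MYR × 0.2462 = 2.462 OBL
2.462 OBL × 3.517 = 8.658854 IRD
8.658854 IRD × 0.4625 = 4.004719975 VLD
4.004719975 VLD × 0.5808 = 2.32594136148 GLM
2.32594136148 GLM × 3.157 = 7.34299687819236 BRX

7.3430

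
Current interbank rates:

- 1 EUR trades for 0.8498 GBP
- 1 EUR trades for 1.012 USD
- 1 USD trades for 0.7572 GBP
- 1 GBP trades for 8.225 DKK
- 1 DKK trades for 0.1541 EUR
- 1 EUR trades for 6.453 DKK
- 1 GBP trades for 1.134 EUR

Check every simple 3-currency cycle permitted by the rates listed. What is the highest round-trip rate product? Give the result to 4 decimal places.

EUR→GBP→DKK→EUR: 0.8498 × 8.225 × 0.1541 = 1.07710
EUR→USD→GBP→EUR: 1.012 × 0.7572 × 1.134 = 0.86897
Maximum is EUR→GBP→DKK→EUR at 1.0771; arbitrage exists.

1.0771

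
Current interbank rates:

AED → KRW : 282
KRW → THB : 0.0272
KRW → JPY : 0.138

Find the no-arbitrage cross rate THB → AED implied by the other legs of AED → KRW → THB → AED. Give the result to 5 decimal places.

0.13037

Known legs of the cycle: 282 × 0.0272 = 7.6704
For no arbitrage the full-cycle product must be 1, so the missing rate is 1 / 7.6704 ≈ 0.1303713.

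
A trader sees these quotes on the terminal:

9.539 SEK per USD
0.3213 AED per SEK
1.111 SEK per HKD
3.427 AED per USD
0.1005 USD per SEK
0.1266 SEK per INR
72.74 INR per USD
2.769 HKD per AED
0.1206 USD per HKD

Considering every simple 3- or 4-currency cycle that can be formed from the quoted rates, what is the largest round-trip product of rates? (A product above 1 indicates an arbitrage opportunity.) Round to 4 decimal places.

HKD→USD→AED→HKD: 0.1206 × 3.427 × 2.769 = 1.14442
HKD→SEK→USD→AED→HKD: 1.111 × 0.1005 × 3.427 × 2.769 = 1.05954
HKD→USD→SEK→AED→HKD: 0.1206 × 9.539 × 0.3213 × 2.769 = 1.02349
HKD→SEK→AED→HKD: 1.111 × 0.3213 × 2.769 = 0.98843
USD→INR→SEK→USD: 72.74 × 0.1266 × 0.1005 = 0.92549
Maximum is HKD→USD→AED→HKD at 1.1444; arbitrage exists.

1.1444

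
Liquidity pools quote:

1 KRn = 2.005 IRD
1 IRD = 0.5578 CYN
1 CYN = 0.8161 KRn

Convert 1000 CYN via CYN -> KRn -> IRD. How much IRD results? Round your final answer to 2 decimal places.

1636.28

1000 CYN × 0.8161 = 816.1 KRn
816.1 KRn × 2.005 = 1636.2805 IRD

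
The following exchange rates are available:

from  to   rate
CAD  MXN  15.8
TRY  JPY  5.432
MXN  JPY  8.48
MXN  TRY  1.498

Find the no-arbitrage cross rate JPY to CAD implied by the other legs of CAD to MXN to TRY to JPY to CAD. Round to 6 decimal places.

Known legs of the cycle: 15.8 × 1.498 × 5.432 = 128.5667488
For no arbitrage the full-cycle product must be 1, so the missing rate is 1 / 128.5667488 ≈ 0.00777806.

0.007778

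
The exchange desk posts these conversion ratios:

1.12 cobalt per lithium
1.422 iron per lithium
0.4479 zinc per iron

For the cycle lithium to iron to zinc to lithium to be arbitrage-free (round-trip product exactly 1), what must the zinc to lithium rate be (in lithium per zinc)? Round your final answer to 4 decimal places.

1.5701

Known legs of the cycle: 1.422 × 0.4479 = 0.6369138
For no arbitrage the full-cycle product must be 1, so the missing rate is 1 / 0.6369138 ≈ 1.570071.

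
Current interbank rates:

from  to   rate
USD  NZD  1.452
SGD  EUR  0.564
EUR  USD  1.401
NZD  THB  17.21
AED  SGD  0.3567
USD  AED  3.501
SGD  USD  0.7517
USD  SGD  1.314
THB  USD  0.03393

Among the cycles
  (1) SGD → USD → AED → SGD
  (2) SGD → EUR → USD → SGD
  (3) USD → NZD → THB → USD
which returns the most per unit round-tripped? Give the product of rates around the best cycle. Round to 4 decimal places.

1.0383

(1) 0.7517 × 3.501 × 0.3567 = 0.93873
(2) 0.564 × 1.401 × 1.314 = 1.03828
(3) 1.452 × 17.21 × 0.03393 = 0.84787
Highest is cycle (2) at 1.0383 (>1, arbitrage).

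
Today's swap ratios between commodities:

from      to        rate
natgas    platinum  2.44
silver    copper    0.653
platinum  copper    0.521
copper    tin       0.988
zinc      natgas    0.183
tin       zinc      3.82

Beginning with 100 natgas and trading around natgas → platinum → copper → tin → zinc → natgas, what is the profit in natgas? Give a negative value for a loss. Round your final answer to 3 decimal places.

100 natgas × 2.44 = 244 platinum
244 platinum × 0.521 = 127.124 copper
127.124 copper × 0.988 = 125.598512 tin
125.598512 tin × 3.82 = 479.78631584 zinc
479.78631584 zinc × 0.183 = 87.80089579872 natgas
Net change: 87.80089579872 − 100 = -12.19910420128 natgas

-12.199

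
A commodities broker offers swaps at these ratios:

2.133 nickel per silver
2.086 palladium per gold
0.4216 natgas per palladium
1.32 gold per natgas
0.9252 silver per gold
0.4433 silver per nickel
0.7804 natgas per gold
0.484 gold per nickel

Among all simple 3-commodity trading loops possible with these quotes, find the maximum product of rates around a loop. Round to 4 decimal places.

natgas→gold→palladium→natgas: 1.32 × 2.086 × 0.4216 = 1.16088
silver→nickel→gold→silver: 2.133 × 0.484 × 0.9252 = 0.95515
Maximum is natgas→gold→palladium→natgas at 1.1609; arbitrage exists.

1.1609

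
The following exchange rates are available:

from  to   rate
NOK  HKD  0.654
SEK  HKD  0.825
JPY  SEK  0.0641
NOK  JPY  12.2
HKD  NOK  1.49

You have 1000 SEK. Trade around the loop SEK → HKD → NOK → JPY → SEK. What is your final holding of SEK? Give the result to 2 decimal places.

961.30

1000 SEK × 0.825 = 825 HKD
825 HKD × 1.49 = 1229.25 NOK
1229.25 NOK × 12.2 = 14996.85 JPY
14996.85 JPY × 0.0641 = 961.298085 SEK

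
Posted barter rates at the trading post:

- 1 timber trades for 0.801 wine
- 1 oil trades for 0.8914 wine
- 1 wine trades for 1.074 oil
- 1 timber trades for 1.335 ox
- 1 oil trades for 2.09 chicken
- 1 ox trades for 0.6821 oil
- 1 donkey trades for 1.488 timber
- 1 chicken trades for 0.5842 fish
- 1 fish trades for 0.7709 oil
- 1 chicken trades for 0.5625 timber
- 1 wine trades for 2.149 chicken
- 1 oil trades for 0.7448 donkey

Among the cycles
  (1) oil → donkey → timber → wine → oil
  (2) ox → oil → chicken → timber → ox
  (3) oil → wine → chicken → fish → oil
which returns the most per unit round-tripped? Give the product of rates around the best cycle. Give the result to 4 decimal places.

1.0705

(1) 0.7448 × 1.488 × 0.801 × 1.074 = 0.95341
(2) 0.6821 × 2.09 × 0.5625 × 1.335 = 1.07053
(3) 0.8914 × 2.149 × 0.5842 × 0.7709 = 0.86272
Highest is cycle (2) at 1.0705 (>1, arbitrage).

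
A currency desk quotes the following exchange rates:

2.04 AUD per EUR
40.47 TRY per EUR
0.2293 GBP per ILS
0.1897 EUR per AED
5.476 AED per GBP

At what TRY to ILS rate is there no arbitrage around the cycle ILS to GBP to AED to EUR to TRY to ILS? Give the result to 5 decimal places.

Known legs of the cycle: 0.2293 × 5.476 × 0.1897 × 40.47 = 9.6398001314412
For no arbitrage the full-cycle product must be 1, so the missing rate is 1 / 9.6398001314412 ≈ 0.1037366.

0.10374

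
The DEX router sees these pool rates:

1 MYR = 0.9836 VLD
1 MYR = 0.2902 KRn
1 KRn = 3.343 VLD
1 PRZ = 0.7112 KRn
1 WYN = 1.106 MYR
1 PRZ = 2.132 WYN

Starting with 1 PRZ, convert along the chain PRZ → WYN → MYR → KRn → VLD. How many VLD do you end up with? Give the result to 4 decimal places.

2.2876

1 PRZ × 2.132 = 2.132 WYN
2.132 WYN × 1.106 = 2.357992 MYR
2.357992 MYR × 0.2902 = 0.6842892784 KRn
0.6842892784 KRn × 3.343 = 2.2875790576912 VLD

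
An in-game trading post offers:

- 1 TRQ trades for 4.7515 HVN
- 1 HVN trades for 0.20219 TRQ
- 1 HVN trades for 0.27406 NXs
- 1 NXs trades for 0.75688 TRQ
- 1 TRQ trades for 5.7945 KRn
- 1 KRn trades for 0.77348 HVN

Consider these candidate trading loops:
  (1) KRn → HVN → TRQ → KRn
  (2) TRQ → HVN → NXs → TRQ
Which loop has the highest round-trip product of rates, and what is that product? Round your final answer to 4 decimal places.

0.9856

(1) 0.77348 × 0.20219 × 5.7945 = 0.90620
(2) 4.7515 × 0.27406 × 0.75688 = 0.98561
Highest is cycle (2) at 0.9856 (≤1, no arbitrage).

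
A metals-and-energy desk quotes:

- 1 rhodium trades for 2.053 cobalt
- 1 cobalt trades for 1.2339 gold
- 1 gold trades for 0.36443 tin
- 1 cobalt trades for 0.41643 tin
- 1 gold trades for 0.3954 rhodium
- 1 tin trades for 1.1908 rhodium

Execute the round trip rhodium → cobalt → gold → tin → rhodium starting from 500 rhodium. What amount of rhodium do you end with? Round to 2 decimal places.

500 rhodium × 2.053 = 1026.5 cobalt
1026.5 cobalt × 1.2339 = 1266.59835 gold
1266.59835 gold × 0.36443 = 461.5864366905 tin
461.5864366905 tin × 1.1908 = 549.6571288110474 rhodium

549.66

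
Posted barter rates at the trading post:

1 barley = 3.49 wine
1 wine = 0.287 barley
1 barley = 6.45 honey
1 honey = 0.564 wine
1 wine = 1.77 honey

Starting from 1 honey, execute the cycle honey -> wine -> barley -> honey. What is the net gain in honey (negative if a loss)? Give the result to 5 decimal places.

1 honey × 0.564 = 0.564 wine
0.564 wine × 0.287 = 0.161868 barley
0.161868 barley × 6.45 = 1.0440486 honey
Net change: 1.0440486 − 1 = 0.0440486 honey

0.04405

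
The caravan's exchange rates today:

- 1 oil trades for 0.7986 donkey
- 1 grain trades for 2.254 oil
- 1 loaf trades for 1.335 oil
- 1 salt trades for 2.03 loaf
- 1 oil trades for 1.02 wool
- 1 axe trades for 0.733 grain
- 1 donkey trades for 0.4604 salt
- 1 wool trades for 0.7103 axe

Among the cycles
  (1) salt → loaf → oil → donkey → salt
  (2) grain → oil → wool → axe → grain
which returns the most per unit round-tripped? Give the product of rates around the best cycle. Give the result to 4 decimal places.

1.1970

(1) 2.03 × 1.335 × 0.7986 × 0.4604 = 0.99642
(2) 2.254 × 1.02 × 0.7103 × 0.733 = 1.19702
Highest is cycle (2) at 1.1970 (>1, arbitrage).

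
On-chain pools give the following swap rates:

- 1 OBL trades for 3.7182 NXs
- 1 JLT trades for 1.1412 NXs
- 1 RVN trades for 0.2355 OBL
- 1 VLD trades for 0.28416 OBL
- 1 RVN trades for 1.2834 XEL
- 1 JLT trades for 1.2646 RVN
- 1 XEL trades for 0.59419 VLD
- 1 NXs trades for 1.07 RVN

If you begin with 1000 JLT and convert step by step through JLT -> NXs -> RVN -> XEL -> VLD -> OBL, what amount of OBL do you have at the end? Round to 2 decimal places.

264.60

1000 JLT × 1.1412 = 1141.2 NXs
1141.2 NXs × 1.07 = 1221.084 RVN
1221.084 RVN × 1.2834 = 1567.1392056 XEL
1567.1392056 XEL × 0.59419 = 931.178444575464 VLD
931.178444575464 VLD × 0.28416 = 264.60366681056385024 OBL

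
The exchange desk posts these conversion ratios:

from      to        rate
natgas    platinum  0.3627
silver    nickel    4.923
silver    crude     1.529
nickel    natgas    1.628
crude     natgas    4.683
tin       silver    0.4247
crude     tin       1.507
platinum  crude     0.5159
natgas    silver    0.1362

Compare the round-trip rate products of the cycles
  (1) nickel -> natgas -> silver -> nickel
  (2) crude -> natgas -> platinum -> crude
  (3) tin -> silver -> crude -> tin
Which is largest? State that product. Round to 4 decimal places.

1.0916

(1) 1.628 × 0.1362 × 4.923 = 1.09159
(2) 4.683 × 0.3627 × 0.5159 = 0.87627
(3) 0.4247 × 1.529 × 1.507 = 0.97860
Highest is cycle (1) at 1.0916 (>1, arbitrage).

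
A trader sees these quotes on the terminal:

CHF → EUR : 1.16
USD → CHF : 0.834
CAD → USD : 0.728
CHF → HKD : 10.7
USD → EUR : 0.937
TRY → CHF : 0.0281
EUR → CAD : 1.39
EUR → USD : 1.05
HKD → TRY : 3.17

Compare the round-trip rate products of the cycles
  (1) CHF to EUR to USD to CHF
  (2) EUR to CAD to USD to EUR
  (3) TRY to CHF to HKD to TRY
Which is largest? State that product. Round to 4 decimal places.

(1) 1.16 × 1.05 × 0.834 = 1.01581
(2) 1.39 × 0.728 × 0.937 = 0.94817
(3) 0.0281 × 10.7 × 3.17 = 0.95312
Highest is cycle (1) at 1.0158 (>1, arbitrage).

1.0158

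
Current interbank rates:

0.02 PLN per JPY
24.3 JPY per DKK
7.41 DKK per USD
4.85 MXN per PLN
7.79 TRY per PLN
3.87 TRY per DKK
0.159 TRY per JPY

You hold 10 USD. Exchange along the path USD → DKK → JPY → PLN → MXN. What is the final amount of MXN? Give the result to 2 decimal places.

174.66

10 USD × 7.41 = 74.1 DKK
74.1 DKK × 24.3 = 1800.63 JPY
1800.63 JPY × 0.02 = 36.0126 PLN
36.0126 PLN × 4.85 = 174.66111 MXN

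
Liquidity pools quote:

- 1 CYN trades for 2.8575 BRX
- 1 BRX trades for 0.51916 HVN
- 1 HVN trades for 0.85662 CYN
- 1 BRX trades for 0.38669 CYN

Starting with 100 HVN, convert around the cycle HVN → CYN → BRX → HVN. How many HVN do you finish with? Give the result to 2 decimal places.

127.08

100 HVN × 0.85662 = 85.662 CYN
85.662 CYN × 2.8575 = 244.779165 BRX
244.779165 BRX × 0.51916 = 127.0795513014 HVN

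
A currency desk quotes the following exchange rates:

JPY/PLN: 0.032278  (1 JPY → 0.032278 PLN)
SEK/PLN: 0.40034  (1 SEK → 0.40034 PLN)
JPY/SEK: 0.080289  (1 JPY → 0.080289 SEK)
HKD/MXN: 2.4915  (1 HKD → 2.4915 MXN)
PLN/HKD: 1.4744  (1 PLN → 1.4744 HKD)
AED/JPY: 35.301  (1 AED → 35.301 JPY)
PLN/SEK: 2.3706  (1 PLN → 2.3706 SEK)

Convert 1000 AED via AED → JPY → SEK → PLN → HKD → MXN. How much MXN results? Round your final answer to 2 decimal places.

4168.20

1000 AED × 35.301 = 35301 JPY
35301 JPY × 0.080289 = 2834.281989 SEK
2834.281989 SEK × 0.40034 = 1134.67645147626 PLN
1134.67645147626 PLN × 1.4744 = 1672.966960056597744 HKD
1672.966960056597744 HKD × 2.4915 = 4168.197180981013279176 MXN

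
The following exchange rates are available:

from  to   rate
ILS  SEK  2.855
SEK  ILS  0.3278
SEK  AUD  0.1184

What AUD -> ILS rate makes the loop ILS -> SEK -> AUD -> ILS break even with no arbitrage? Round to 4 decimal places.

Known legs of the cycle: 2.855 × 0.1184 = 0.338032
For no arbitrage the full-cycle product must be 1, so the missing rate is 1 / 0.338032 ≈ 2.958300.

2.9583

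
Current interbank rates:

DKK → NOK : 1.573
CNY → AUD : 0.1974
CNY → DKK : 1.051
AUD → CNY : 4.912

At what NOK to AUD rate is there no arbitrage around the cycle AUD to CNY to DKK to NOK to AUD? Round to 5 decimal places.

0.12314

Known legs of the cycle: 4.912 × 1.051 × 1.573 = 8.120631376
For no arbitrage the full-cycle product must be 1, so the missing rate is 1 / 8.120631376 ≈ 0.1231431.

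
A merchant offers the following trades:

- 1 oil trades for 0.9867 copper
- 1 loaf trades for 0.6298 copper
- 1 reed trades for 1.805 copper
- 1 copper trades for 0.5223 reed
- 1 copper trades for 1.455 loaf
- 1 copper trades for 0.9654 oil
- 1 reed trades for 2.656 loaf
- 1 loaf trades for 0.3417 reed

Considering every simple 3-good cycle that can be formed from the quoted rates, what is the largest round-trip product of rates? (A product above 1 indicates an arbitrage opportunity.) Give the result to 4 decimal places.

loaf→reed→copper→loaf: 0.3417 × 1.805 × 1.455 = 0.89740
loaf→copper→reed→loaf: 0.6298 × 0.5223 × 2.656 = 0.87368
Maximum is loaf→reed→copper→loaf at 0.8974; no arbitrage — every cycle loses value.

0.8974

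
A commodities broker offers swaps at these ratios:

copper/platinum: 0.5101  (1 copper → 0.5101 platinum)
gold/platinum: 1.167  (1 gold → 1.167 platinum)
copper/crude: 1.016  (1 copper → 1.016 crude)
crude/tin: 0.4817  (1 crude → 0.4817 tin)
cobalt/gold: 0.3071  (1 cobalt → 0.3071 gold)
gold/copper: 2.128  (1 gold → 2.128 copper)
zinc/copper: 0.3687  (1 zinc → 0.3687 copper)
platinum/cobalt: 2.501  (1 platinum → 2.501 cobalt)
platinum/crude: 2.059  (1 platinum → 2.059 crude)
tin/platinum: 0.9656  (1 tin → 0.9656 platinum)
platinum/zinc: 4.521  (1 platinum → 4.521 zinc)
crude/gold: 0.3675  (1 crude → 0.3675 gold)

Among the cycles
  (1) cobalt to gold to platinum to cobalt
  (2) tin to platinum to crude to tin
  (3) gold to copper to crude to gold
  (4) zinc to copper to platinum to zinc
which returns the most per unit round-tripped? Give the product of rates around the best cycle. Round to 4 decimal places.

(1) 0.3071 × 1.167 × 2.501 = 0.89632
(2) 0.9656 × 2.059 × 0.4817 = 0.95770
(3) 2.128 × 1.016 × 0.3675 = 0.79455
(4) 0.3687 × 0.5101 × 4.521 = 0.85028
Highest is cycle (2) at 0.9577 (≤1, no arbitrage).

0.9577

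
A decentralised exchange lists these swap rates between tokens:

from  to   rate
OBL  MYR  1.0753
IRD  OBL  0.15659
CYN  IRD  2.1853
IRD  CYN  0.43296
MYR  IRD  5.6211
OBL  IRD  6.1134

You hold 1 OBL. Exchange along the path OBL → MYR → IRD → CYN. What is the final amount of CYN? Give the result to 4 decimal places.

1 OBL × 1.0753 = 1.0753 MYR
1.0753 MYR × 5.6211 = 6.04436883 IRD
6.04436883 IRD × 0.43296 = 2.6169699286368 CYN

2.6170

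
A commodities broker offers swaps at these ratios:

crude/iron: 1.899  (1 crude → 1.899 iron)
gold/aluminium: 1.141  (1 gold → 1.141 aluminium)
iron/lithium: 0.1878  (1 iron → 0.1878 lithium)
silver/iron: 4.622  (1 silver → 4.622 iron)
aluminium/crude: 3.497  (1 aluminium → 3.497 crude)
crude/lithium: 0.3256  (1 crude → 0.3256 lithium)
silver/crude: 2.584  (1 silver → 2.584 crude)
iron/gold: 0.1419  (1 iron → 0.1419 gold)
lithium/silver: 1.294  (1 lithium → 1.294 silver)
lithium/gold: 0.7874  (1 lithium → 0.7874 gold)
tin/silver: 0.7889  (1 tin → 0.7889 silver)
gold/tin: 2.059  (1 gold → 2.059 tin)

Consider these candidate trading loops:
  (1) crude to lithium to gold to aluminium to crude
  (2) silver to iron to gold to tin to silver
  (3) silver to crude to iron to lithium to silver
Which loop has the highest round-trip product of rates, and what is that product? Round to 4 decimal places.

(1) 0.3256 × 0.7874 × 1.141 × 3.497 = 1.02297
(2) 4.622 × 0.1419 × 2.059 × 0.7889 = 1.06535
(3) 2.584 × 1.899 × 0.1878 × 1.294 = 1.19247
Highest is cycle (3) at 1.1925 (>1, arbitrage).

1.1925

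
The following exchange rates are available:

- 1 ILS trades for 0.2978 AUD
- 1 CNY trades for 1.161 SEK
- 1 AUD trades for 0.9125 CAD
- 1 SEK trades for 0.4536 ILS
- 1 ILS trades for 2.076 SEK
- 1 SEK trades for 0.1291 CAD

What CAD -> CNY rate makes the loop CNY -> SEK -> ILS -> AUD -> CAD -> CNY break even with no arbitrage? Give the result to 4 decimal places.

Known legs of the cycle: 1.161 × 0.4536 × 0.2978 × 0.9125 = 0.143107644078
For no arbitrage the full-cycle product must be 1, so the missing rate is 1 / 0.143107644078 ≈ 6.987747.

6.9877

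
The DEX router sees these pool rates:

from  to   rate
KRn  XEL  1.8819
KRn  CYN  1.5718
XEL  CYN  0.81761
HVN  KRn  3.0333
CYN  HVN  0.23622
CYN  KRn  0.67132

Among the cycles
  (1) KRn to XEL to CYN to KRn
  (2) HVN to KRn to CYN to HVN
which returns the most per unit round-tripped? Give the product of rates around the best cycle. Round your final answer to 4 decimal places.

(1) 1.8819 × 0.81761 × 0.67132 = 1.03293
(2) 3.0333 × 1.5718 × 0.23622 = 1.12624
Highest is cycle (2) at 1.1262 (>1, arbitrage).

1.1262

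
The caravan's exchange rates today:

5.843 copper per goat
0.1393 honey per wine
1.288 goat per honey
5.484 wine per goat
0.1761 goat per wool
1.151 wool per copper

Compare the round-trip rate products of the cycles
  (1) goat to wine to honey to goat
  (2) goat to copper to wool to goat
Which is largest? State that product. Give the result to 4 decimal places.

(1) 5.484 × 0.1393 × 1.288 = 0.98393
(2) 5.843 × 1.151 × 0.1761 = 1.18432
Highest is cycle (2) at 1.1843 (>1, arbitrage).

1.1843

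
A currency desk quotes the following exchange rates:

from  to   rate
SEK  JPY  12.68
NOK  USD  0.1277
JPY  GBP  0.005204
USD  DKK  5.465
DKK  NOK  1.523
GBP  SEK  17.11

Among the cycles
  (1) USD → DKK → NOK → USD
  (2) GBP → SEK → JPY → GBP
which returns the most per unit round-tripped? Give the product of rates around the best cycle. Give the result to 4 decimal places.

(1) 5.465 × 1.523 × 0.1277 = 1.06287
(2) 17.11 × 12.68 × 0.005204 = 1.12903
Highest is cycle (2) at 1.1290 (>1, arbitrage).

1.1290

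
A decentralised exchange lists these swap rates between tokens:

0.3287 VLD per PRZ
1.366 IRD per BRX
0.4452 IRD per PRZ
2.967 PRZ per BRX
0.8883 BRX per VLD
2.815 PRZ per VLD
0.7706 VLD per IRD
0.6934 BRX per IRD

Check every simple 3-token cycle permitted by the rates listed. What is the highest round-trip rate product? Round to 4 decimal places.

0.9657

PRZ→IRD→VLD→PRZ: 0.4452 × 0.7706 × 2.815 = 0.96575
BRX→IRD→VLD→BRX: 1.366 × 0.7706 × 0.8883 = 0.93506
PRZ→IRD→BRX→PRZ: 0.4452 × 0.6934 × 2.967 = 0.91592
PRZ→VLD→BRX→PRZ: 0.3287 × 0.8883 × 2.967 = 0.86632
Maximum is PRZ→IRD→VLD→PRZ at 0.9657; no arbitrage — every cycle loses value.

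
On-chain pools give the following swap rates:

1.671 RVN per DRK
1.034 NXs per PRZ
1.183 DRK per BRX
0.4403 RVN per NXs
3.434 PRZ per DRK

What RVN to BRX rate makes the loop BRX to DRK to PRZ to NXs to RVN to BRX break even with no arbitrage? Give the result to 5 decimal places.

0.54069

Known legs of the cycle: 1.183 × 3.434 × 1.034 × 0.4403 = 1.8494996764244
For no arbitrage the full-cycle product must be 1, so the missing rate is 1 / 1.8494996764244 ≈ 0.5406868.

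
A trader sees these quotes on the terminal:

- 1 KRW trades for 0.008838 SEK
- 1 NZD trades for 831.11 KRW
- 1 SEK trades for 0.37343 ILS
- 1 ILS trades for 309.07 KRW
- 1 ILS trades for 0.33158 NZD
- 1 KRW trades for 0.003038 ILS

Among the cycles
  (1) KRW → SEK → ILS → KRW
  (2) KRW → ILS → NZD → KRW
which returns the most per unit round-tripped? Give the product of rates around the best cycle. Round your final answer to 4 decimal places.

1.0200

(1) 0.008838 × 0.37343 × 309.07 = 1.02005
(2) 0.003038 × 0.33158 × 831.11 = 0.83721
Highest is cycle (1) at 1.0200 (>1, arbitrage).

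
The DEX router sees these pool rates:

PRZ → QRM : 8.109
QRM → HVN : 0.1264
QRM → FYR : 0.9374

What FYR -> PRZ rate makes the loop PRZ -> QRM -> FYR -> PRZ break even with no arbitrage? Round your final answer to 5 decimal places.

Known legs of the cycle: 8.109 × 0.9374 = 7.6013766
For no arbitrage the full-cycle product must be 1, so the missing rate is 1 / 7.6013766 ≈ 0.1315551.

0.13156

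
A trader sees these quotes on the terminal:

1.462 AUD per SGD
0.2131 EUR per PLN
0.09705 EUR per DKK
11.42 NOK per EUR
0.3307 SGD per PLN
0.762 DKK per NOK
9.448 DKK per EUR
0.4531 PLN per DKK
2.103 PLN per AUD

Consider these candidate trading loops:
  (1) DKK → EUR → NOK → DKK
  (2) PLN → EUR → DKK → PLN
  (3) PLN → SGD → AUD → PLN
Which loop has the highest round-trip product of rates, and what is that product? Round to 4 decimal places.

(1) 0.09705 × 11.42 × 0.762 = 0.84453
(2) 0.2131 × 9.448 × 0.4531 = 0.91226
(3) 0.3307 × 1.462 × 2.103 = 1.01677
Highest is cycle (3) at 1.0168 (>1, arbitrage).

1.0168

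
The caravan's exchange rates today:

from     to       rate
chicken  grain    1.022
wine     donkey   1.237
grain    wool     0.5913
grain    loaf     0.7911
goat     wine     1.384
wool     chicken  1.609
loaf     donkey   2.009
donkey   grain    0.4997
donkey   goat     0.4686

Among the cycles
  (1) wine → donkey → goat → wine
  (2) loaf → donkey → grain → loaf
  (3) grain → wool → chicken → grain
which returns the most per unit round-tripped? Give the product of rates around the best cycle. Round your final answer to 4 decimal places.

(1) 1.237 × 0.4686 × 1.384 = 0.80225
(2) 2.009 × 0.4997 × 0.7911 = 0.79418
(3) 0.5913 × 1.609 × 1.022 = 0.97233
Highest is cycle (3) at 0.9723 (≤1, no arbitrage).

0.9723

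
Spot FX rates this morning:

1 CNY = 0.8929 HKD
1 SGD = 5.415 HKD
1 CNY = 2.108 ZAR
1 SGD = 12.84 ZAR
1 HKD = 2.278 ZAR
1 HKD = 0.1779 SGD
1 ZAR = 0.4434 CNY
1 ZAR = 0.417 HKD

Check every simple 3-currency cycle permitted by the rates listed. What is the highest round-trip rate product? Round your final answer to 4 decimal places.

0.9525

HKD→SGD→ZAR→HKD: 0.1779 × 12.84 × 0.417 = 0.95253
CNY→HKD→ZAR→CNY: 0.8929 × 2.278 × 0.4434 = 0.90189
Maximum is HKD→SGD→ZAR→HKD at 0.9525; no arbitrage — every cycle loses value.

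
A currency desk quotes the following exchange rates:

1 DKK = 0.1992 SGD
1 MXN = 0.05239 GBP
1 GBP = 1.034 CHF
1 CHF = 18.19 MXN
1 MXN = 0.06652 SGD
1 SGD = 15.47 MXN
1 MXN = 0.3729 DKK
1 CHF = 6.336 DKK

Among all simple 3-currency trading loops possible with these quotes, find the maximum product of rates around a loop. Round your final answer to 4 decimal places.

1.1491

DKK→SGD→MXN→DKK: 0.1992 × 15.47 × 0.3729 = 1.14914
CHF→MXN→GBP→CHF: 18.19 × 0.05239 × 1.034 = 0.98538
Maximum is DKK→SGD→MXN→DKK at 1.1491; arbitrage exists.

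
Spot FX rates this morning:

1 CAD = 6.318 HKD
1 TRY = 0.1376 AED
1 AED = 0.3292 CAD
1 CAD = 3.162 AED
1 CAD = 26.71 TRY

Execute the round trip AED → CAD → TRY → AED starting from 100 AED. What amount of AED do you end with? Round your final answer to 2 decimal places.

120.99

100 AED × 0.3292 = 32.92 CAD
32.92 CAD × 26.71 = 879.2932 TRY
879.2932 TRY × 0.1376 = 120.99074432 AED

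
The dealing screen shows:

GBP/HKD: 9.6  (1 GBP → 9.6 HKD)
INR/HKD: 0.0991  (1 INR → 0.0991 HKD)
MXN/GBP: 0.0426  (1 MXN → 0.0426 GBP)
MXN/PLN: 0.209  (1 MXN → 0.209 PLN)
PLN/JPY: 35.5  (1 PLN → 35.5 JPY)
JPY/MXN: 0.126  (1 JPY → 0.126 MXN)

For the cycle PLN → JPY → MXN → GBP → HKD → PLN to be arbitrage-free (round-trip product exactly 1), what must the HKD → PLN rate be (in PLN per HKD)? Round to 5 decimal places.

0.54666

Known legs of the cycle: 35.5 × 0.126 × 0.0426 × 9.6 = 1.82927808
For no arbitrage the full-cycle product must be 1, so the missing rate is 1 / 1.82927808 ≈ 0.5466637.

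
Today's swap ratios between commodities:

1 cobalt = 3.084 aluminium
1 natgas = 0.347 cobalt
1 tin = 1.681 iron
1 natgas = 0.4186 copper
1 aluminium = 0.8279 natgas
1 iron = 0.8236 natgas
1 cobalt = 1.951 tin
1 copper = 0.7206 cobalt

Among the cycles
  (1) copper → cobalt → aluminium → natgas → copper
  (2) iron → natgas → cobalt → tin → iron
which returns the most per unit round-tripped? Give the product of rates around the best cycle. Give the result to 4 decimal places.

(1) 0.7206 × 3.084 × 0.8279 × 0.4186 = 0.77017
(2) 0.8236 × 0.347 × 1.951 × 1.681 = 0.93728
Highest is cycle (2) at 0.9373 (≤1, no arbitrage).

0.9373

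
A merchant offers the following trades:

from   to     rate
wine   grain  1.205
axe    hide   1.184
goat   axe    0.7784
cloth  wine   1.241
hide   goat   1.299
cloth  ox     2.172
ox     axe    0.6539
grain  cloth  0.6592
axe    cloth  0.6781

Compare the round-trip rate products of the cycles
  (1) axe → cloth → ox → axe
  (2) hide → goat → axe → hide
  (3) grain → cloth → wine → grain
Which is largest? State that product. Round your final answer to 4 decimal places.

(1) 0.6781 × 2.172 × 0.6539 = 0.96309
(2) 1.299 × 0.7784 × 1.184 = 1.19719
(3) 0.6592 × 1.241 × 1.205 = 0.98577
Highest is cycle (2) at 1.1972 (>1, arbitrage).

1.1972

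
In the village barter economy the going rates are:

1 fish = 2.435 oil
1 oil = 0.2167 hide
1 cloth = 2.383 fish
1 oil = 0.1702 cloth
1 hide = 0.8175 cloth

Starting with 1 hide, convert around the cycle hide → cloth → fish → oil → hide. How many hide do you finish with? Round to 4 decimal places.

1 hide × 0.8175 = 0.8175 cloth
0.8175 cloth × 2.383 = 1.9481025 fish
1.9481025 fish × 2.435 = 4.7436295875 oil
4.7436295875 oil × 0.2167 = 1.02794453161125 hide

1.0279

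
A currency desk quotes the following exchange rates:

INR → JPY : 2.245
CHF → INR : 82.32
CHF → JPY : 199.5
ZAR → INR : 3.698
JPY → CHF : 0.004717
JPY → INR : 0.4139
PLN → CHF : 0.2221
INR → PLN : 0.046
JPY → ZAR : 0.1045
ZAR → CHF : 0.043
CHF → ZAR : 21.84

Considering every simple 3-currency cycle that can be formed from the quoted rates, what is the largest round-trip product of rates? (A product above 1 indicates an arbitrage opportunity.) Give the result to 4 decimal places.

0.8965

CHF→JPY→ZAR→CHF: 199.5 × 0.1045 × 0.043 = 0.89645
CHF→INR→JPY→CHF: 82.32 × 2.245 × 0.004717 = 0.87174
INR→JPY→ZAR→INR: 2.245 × 0.1045 × 3.698 = 0.86756
CHF→INR→PLN→CHF: 82.32 × 0.046 × 0.2221 = 0.84103
Maximum is CHF→JPY→ZAR→CHF at 0.8965; no arbitrage — every cycle loses value.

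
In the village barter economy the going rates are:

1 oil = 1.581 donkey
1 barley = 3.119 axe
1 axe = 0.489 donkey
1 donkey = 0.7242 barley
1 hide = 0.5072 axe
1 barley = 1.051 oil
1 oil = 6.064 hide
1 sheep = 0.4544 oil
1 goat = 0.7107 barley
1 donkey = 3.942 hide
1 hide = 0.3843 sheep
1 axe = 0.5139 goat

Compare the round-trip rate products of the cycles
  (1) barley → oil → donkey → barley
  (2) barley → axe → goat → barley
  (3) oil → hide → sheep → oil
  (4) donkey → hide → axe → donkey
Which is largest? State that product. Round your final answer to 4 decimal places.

1.2034

(1) 1.051 × 1.581 × 0.7242 = 1.20335
(2) 3.119 × 0.5139 × 0.7107 = 1.13915
(3) 6.064 × 0.3843 × 0.4544 = 1.05893
(4) 3.942 × 0.5072 × 0.489 = 0.97770
Highest is cycle (1) at 1.2034 (>1, arbitrage).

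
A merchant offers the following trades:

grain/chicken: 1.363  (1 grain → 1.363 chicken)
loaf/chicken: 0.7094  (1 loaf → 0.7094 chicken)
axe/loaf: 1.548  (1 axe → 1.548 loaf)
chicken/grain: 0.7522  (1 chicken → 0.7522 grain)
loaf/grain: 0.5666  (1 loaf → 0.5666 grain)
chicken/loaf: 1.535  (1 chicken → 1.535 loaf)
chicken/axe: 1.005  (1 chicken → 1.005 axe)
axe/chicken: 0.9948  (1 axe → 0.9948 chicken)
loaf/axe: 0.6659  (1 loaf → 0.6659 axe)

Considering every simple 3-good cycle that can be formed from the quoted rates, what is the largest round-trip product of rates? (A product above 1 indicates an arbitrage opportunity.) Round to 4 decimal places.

1.1854

grain→chicken→loaf→grain: 1.363 × 1.535 × 0.5666 = 1.18544
loaf→chicken→axe→loaf: 0.7094 × 1.005 × 1.548 = 1.10364
loaf→axe→chicken→loaf: 0.6659 × 0.9948 × 1.535 = 1.01684
Maximum is grain→chicken→loaf→grain at 1.1854; arbitrage exists.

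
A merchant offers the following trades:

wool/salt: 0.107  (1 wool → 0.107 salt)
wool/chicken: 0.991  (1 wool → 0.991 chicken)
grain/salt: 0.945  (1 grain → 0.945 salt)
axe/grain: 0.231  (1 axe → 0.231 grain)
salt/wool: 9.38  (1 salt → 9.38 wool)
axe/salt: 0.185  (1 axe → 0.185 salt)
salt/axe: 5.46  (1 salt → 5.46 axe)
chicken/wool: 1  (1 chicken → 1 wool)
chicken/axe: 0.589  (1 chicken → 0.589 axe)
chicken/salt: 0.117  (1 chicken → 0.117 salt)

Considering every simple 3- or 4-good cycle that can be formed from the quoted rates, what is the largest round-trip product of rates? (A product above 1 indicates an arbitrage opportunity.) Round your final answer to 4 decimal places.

axe→grain→salt→axe: 0.231 × 0.945 × 5.46 = 1.19189
chicken→salt→wool→chicken: 0.117 × 9.38 × 0.991 = 1.08758
chicken→axe→salt→wool→chicken: 0.589 × 0.185 × 9.38 × 0.991 = 1.01289
Maximum is axe→grain→salt→axe at 1.1919; arbitrage exists.

1.1919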